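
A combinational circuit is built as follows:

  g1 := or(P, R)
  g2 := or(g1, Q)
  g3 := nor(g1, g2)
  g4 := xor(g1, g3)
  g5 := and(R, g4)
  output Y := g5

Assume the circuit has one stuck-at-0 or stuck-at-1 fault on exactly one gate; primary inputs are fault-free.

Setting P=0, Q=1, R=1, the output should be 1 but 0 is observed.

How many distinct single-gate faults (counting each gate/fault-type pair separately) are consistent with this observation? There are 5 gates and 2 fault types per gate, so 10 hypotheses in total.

Fault-free: g1=1, g2=1, g3=0, g4=1, g5=1 → 1. Observed 0.
  g1 stuck-at-0: output 0 ✓
  g1 stuck-at-1: output 1 ✗
  g2 stuck-at-0: output 1 ✗
  g2 stuck-at-1: output 1 ✗
  g3 stuck-at-0: output 1 ✗
  g3 stuck-at-1: output 0 ✓
  g4 stuck-at-0: output 0 ✓
  g4 stuck-at-1: output 1 ✗
  g5 stuck-at-0: output 0 ✓
  g5 stuck-at-1: output 1 ✗
Consistent faults: {g1 stuck-at-0, g3 stuck-at-1, g4 stuck-at-0, g5 stuck-at-0} — 4 in all.

4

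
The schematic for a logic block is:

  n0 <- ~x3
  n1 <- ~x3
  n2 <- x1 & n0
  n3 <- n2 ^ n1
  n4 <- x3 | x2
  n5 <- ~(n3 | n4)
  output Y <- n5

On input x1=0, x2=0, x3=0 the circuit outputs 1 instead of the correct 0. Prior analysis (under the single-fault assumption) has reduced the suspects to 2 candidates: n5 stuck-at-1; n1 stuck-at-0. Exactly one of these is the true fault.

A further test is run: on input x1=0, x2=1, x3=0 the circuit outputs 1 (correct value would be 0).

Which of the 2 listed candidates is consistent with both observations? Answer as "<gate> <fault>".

Evaluate each candidate on input x1=0, x2=1, x3=0:
  n5 stuck-at-1: n0=1, n1=1, n2=0, n3=1, n4=1, n5=1 [stuck-at-1] → 1 — matches
  n1 stuck-at-0: n0=1, n1=0 [stuck-at-0], n2=0, n3=0, n4=1, n5=0 → 0 — eliminated
Only n5 stuck-at-1 reproduces the observed 1.

n5 stuck-at-1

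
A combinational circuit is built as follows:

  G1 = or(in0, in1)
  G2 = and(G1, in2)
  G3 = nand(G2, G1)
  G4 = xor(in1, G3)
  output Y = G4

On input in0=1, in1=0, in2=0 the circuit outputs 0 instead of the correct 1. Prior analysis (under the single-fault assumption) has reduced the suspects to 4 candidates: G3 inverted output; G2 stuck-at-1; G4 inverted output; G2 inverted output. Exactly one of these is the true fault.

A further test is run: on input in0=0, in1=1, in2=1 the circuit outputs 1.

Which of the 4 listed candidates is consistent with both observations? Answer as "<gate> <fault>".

Evaluate each candidate on input in0=0, in1=1, in2=1:
  G3 inverted output: G1=1, G2=1, G3=1 [inverted output], G4=0 → 0 — eliminated
  G2 stuck-at-1: G1=1, G2=1 [stuck-at-1], G3=0, G4=1 → 1 — matches
  G4 inverted output: G1=1, G2=1, G3=0, G4=0 [inverted output] → 0 — eliminated
  G2 inverted output: G1=1, G2=0 [inverted output], G3=1, G4=0 → 0 — eliminated
Only G2 stuck-at-1 reproduces the observed 1.

G2 stuck-at-1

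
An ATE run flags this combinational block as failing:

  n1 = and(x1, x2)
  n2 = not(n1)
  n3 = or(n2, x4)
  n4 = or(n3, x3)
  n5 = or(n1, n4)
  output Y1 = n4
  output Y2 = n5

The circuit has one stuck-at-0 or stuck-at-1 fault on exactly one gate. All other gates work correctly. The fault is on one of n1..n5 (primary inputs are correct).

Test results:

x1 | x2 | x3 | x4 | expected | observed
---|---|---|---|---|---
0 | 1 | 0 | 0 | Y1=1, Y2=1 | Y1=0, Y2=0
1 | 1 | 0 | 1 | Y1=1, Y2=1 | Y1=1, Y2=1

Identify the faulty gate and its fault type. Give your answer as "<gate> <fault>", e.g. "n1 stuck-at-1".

n2 stuck-at-0

Fault-free values for test 1 (x1=0, x2=1, x3=0, x4=0): n1=0, n2=1, n3=1, n4=1, n5=1, giving Y1=1, Y2=1. Observed Y1=0, Y2=0.
Test 1: faults giving observed Y1=0, Y2=0 are {n2 stuck-at-0, n3 stuck-at-0, n4 stuck-at-0}.
Test 2 (x1=1, x2=1, x3=0, x4=1): fault-free n1=1, n2=0, n3=1, n4=1, n5=1 → Y1=1, Y2=1; observed Y1=1, Y2=1. Eliminates n3 stuck-at-0, n4 stuck-at-0.
Only n2 stuck-at-0 is consistent with every test.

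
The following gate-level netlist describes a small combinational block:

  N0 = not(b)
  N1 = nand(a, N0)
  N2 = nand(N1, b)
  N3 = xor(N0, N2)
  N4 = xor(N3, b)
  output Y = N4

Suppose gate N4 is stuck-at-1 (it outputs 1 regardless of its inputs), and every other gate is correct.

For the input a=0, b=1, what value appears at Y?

1

Propagate with N4 forced: N0=0, N1=1, N2=0, N3=0, N4=1 [stuck-at-1].
So Y = 1. (Same as the fault-free value — the fault is masked on this input.)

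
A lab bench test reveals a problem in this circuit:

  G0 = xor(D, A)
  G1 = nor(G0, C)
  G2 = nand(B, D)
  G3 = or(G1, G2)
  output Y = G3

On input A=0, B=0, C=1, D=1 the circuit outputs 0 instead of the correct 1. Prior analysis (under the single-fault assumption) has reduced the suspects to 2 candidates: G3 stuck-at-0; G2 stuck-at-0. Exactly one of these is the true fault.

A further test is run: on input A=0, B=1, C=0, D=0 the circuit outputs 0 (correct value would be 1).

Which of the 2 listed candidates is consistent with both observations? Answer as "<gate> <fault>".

G3 stuck-at-0

Evaluate each candidate on input A=0, B=1, C=0, D=0:
  G3 stuck-at-0: G0=0, G1=1, G2=1, G3=0 [stuck-at-0] → 0 — matches
  G2 stuck-at-0: G0=0, G1=1, G2=0 [stuck-at-0], G3=1 → 1 — eliminated
Only G3 stuck-at-0 reproduces the observed 0.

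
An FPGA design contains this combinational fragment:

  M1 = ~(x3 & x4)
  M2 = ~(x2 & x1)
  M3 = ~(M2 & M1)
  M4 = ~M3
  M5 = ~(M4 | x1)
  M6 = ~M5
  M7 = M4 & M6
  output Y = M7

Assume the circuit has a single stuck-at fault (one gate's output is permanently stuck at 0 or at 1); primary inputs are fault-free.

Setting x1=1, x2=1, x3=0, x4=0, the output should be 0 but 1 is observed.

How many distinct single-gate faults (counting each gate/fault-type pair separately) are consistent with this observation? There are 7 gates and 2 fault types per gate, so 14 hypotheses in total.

Fault-free: M1=1, M2=0, M3=1, M4=0, M5=0, M6=1, M7=0 → 0. Observed 1.
  M1 stuck-at-0: output 0 ✗
  M1 stuck-at-1: output 0 ✗
  M2 stuck-at-0: output 0 ✗
  M2 stuck-at-1: output 1 ✓
  M3 stuck-at-0: output 1 ✓
  M3 stuck-at-1: output 0 ✗
  M4 stuck-at-0: output 0 ✗
  M4 stuck-at-1: output 1 ✓
  M5 stuck-at-0: output 0 ✗
  M5 stuck-at-1: output 0 ✗
  M6 stuck-at-0: output 0 ✗
  M6 stuck-at-1: output 0 ✗
  M7 stuck-at-0: output 0 ✗
  M7 stuck-at-1: output 1 ✓
Consistent faults: {M2 stuck-at-1, M3 stuck-at-0, M4 stuck-at-1, M7 stuck-at-1} — 4 in all.

4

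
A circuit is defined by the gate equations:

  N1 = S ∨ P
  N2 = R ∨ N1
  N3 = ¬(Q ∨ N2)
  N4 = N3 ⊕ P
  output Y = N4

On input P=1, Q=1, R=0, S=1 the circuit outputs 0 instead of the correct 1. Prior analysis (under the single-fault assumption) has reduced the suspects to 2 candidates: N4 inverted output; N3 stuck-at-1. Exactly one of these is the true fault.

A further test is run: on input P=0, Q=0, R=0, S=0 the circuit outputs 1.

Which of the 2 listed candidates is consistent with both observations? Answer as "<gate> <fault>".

N3 stuck-at-1

Evaluate each candidate on input P=0, Q=0, R=0, S=0:
  N4 inverted output: N1=0, N2=0, N3=1, N4=0 [inverted output] → 0 — eliminated
  N3 stuck-at-1: N1=0, N2=0, N3=1 [stuck-at-1], N4=1 → 1 — matches
Only N3 stuck-at-1 reproduces the observed 1.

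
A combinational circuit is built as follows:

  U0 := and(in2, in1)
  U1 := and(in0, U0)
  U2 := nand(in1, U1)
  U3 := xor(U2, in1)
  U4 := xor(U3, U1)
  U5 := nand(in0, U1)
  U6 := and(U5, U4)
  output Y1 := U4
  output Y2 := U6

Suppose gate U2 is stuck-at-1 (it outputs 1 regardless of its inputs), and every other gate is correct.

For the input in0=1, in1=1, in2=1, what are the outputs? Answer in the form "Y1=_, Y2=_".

Propagate with U2 forced: U0=1, U1=1, U2=1 [stuck-at-1], U3=0, U4=1, U5=0, U6=0.
So the outputs are Y1=1, Y2=0. (Without the fault they would be Y1=0, Y2=0.)

Y1=1, Y2=0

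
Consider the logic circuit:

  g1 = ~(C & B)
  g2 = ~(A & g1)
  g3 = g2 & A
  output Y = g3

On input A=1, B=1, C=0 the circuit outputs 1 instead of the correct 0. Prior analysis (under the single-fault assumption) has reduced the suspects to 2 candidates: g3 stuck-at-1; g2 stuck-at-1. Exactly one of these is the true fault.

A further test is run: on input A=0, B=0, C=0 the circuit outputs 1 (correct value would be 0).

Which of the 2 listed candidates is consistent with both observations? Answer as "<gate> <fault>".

g3 stuck-at-1

Evaluate each candidate on input A=0, B=0, C=0:
  g3 stuck-at-1: g1=1, g2=1, g3=1 [stuck-at-1] → 1 — matches
  g2 stuck-at-1: g1=1, g2=1 [stuck-at-1], g3=0 → 0 — eliminated
Only g3 stuck-at-1 reproduces the observed 1.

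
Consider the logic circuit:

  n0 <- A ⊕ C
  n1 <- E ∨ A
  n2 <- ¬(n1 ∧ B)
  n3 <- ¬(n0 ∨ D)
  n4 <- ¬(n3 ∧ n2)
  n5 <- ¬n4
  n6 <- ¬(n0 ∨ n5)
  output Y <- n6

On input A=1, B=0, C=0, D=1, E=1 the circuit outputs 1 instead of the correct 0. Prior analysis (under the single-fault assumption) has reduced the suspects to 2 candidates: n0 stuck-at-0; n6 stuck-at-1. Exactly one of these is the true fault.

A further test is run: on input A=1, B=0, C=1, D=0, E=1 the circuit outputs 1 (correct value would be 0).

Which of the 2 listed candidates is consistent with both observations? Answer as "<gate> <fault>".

Evaluate each candidate on input A=1, B=0, C=1, D=0, E=1:
  n0 stuck-at-0: n0=0 [stuck-at-0], n1=1, n2=1, n3=1, n4=0, n5=1, n6=0 → 0 — eliminated
  n6 stuck-at-1: n0=0, n1=1, n2=1, n3=1, n4=0, n5=1, n6=1 [stuck-at-1] → 1 — matches
Only n6 stuck-at-1 reproduces the observed 1.

n6 stuck-at-1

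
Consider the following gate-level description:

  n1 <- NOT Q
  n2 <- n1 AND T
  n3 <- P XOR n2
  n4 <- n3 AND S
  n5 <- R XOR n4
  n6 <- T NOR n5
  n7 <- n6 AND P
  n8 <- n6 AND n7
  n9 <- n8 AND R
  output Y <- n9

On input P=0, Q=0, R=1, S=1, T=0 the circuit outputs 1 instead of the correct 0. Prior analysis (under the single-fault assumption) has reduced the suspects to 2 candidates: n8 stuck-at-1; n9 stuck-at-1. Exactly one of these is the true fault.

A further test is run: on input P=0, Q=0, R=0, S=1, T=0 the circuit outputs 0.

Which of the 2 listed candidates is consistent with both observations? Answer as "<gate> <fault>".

n8 stuck-at-1

Evaluate each candidate on input P=0, Q=0, R=0, S=1, T=0:
  n8 stuck-at-1: n1=1, n2=0, n3=0, n4=0, n5=0, n6=1, n7=0, n8=1 [stuck-at-1], n9=0 → 0 — matches
  n9 stuck-at-1: n1=1, n2=0, n3=0, n4=0, n5=0, n6=1, n7=0, n8=0, n9=1 [stuck-at-1] → 1 — eliminated
Only n8 stuck-at-1 reproduces the observed 0.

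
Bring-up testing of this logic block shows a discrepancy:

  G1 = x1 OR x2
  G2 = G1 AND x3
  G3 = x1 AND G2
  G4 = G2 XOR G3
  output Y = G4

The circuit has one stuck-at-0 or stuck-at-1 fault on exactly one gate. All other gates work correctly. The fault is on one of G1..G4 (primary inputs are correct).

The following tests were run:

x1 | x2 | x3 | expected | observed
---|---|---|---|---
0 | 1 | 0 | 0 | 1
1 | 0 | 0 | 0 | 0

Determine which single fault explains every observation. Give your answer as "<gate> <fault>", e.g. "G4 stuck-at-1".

G2 stuck-at-1

Fault-free values for test 1 (x1=0, x2=1, x3=0): G1=1, G2=0, G3=0, G4=0, giving Y=0. Observed 1.
Test 1: faults giving observed 1 are {G2 stuck-at-1, G3 stuck-at-1, G4 stuck-at-1}.
Test 2 (x1=1, x2=0, x3=0): fault-free G1=1, G2=0, G3=0, G4=0 → 0; observed 0. Eliminates G3 stuck-at-1, G4 stuck-at-1.
Only G2 stuck-at-1 is consistent with every test.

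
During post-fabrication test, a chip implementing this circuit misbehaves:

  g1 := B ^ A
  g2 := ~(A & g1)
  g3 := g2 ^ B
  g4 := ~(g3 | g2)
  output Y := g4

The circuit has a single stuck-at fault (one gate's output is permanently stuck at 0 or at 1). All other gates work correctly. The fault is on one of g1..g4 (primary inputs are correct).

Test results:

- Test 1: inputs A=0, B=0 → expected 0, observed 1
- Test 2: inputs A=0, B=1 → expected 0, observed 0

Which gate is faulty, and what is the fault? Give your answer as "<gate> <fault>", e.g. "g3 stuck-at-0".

Fault-free values for test 1 (A=0, B=0): g1=0, g2=1, g3=1, g4=0, giving Y=0. Observed 1.
Test 1: faults giving observed 1 are {g2 stuck-at-0, g4 stuck-at-1}.
Test 2 (A=0, B=1): fault-free g1=1, g2=1, g3=0, g4=0 → 0; observed 0. Eliminates g4 stuck-at-1.
Only g2 stuck-at-0 is consistent with every test.

g2 stuck-at-0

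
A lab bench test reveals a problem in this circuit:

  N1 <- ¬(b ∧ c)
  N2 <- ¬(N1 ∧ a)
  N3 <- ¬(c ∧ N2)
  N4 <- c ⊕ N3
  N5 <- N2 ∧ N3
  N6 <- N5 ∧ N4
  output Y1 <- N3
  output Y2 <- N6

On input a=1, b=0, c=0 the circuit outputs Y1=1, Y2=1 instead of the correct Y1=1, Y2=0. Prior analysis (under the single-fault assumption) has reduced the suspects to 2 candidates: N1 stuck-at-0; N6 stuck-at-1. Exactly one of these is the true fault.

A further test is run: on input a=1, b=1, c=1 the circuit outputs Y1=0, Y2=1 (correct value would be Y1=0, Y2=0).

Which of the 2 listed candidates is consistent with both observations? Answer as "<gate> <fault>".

Evaluate each candidate on input a=1, b=1, c=1:
  N1 stuck-at-0: N1=0 [stuck-at-0], N2=1, N3=0, N4=1, N5=0, N6=0 → Y1=0, Y2=0 — eliminated
  N6 stuck-at-1: N1=0, N2=1, N3=0, N4=1, N5=0, N6=1 [stuck-at-1] → Y1=0, Y2=1 — matches
Only N6 stuck-at-1 reproduces the observed Y1=0, Y2=1.

N6 stuck-at-1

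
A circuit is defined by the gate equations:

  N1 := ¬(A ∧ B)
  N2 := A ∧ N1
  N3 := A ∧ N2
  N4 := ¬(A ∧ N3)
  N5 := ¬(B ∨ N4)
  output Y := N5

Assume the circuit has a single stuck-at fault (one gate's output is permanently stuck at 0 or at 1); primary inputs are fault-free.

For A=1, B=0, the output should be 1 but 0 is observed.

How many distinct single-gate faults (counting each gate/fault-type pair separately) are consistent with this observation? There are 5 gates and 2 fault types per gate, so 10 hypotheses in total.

Fault-free: N1=1, N2=1, N3=1, N4=0, N5=1 → 1. Observed 0.
  N1 stuck-at-0: output 0 ✓
  N1 stuck-at-1: output 1 ✗
  N2 stuck-at-0: output 0 ✓
  N2 stuck-at-1: output 1 ✗
  N3 stuck-at-0: output 0 ✓
  N3 stuck-at-1: output 1 ✗
  N4 stuck-at-0: output 1 ✗
  N4 stuck-at-1: output 0 ✓
  N5 stuck-at-0: output 0 ✓
  N5 stuck-at-1: output 1 ✗
Consistent faults: {N1 stuck-at-0, N2 stuck-at-0, N3 stuck-at-0, N4 stuck-at-1, N5 stuck-at-0} — 5 in all.

5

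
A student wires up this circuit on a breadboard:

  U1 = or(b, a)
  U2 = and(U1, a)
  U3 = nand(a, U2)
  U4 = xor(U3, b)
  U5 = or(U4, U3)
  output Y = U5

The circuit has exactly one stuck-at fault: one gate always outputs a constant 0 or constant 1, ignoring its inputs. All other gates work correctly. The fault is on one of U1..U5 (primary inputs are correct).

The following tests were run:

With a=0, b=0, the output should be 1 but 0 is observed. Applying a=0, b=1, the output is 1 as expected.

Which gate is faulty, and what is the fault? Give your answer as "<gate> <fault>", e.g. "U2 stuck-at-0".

Fault-free values for test 1 (a=0, b=0): U1=0, U2=0, U3=1, U4=1, U5=1, giving Y=1. Observed 0.
Test 1: faults giving observed 0 are {U3 stuck-at-0, U5 stuck-at-0}.
Test 2 (a=0, b=1): fault-free U1=1, U2=0, U3=1, U4=0, U5=1 → 1; observed 1. Eliminates U5 stuck-at-0.
Only U3 stuck-at-0 is consistent with every test.

U3 stuck-at-0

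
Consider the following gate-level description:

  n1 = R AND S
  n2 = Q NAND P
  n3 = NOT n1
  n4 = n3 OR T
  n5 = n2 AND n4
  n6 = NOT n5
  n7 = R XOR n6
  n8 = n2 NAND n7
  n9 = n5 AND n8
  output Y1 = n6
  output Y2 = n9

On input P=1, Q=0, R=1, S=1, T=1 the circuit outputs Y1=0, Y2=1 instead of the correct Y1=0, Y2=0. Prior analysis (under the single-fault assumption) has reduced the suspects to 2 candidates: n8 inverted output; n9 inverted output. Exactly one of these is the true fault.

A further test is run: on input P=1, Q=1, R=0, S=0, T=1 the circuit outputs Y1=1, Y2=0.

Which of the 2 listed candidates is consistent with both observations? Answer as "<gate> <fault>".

Evaluate each candidate on input P=1, Q=1, R=0, S=0, T=1:
  n8 inverted output: n1=0, n2=0, n3=1, n4=1, n5=0, n6=1, n7=1, n8=0 [inverted output], n9=0 → Y1=1, Y2=0 — matches
  n9 inverted output: n1=0, n2=0, n3=1, n4=1, n5=0, n6=1, n7=1, n8=1, n9=1 [inverted output] → Y1=1, Y2=1 — eliminated
Only n8 inverted output reproduces the observed Y1=1, Y2=0.

n8 inverted output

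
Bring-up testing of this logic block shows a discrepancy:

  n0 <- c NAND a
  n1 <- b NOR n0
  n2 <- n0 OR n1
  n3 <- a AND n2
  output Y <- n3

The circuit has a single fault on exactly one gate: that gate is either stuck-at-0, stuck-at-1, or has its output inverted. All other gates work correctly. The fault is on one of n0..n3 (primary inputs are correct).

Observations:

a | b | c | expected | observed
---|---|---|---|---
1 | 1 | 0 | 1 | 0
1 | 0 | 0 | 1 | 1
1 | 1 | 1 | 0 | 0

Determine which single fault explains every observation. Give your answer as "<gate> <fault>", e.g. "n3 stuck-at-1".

Fault-free values for test 1 (a=1, b=1, c=0): n0=1, n1=0, n2=1, n3=1, giving Y=1. Observed 0.
Test 1: faults giving observed 0 are {n0 stuck-at-0, n0 inverted output, n2 stuck-at-0, n2 inverted output, n3 stuck-at-0, n3 inverted output}.
Test 2 (a=1, b=0, c=0): fault-free n0=1, n1=0, n2=1, n3=1 → 1; observed 1. Eliminates n2 stuck-at-0, n2 inverted output, n3 stuck-at-0, n3 inverted output.
Test 3 (a=1, b=1, c=1): fault-free n0=0, n1=0, n2=0, n3=0 → 0; observed 0. Eliminates n0 inverted output.
Only n0 stuck-at-0 is consistent with every test.

n0 stuck-at-0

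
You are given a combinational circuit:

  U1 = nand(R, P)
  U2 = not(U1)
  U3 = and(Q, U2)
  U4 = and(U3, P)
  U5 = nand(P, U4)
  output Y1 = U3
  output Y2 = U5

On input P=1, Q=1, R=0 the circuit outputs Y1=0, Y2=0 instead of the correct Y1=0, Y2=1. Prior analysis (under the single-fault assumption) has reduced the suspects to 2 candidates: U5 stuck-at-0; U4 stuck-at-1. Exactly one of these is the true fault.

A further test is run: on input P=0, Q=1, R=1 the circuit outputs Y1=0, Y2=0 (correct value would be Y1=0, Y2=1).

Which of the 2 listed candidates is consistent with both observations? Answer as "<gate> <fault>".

U5 stuck-at-0

Evaluate each candidate on input P=0, Q=1, R=1:
  U5 stuck-at-0: U1=1, U2=0, U3=0, U4=0, U5=0 [stuck-at-0] → Y1=0, Y2=0 — matches
  U4 stuck-at-1: U1=1, U2=0, U3=0, U4=1 [stuck-at-1], U5=1 → Y1=0, Y2=1 — eliminated
Only U5 stuck-at-0 reproduces the observed Y1=0, Y2=0.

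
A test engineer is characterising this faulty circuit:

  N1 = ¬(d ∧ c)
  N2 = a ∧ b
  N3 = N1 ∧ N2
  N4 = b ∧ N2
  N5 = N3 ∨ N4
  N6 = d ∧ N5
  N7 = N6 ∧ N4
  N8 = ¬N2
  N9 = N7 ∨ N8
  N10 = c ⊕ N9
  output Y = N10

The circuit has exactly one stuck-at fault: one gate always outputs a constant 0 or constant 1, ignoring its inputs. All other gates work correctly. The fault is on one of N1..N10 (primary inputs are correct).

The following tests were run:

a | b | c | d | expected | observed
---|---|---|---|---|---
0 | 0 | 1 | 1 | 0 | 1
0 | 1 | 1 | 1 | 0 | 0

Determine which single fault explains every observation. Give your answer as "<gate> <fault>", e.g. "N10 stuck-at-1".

N2 stuck-at-1

Fault-free values for test 1 (a=0, b=0, c=1, d=1): N1=0, N2=0, N3=0, N4=0, N5=0, N6=0, N7=0, N8=1, N9=1, N10=0, giving Y=0. Observed 1.
Test 1: faults giving observed 1 are {N2 stuck-at-1, N8 stuck-at-0, N9 stuck-at-0, N10 stuck-at-1}.
Test 2 (a=0, b=1, c=1, d=1): fault-free N1=0, N2=0, N3=0, N4=0, N5=0, N6=0, N7=0, N8=1, N9=1, N10=0 → 0; observed 0. Eliminates N8 stuck-at-0, N9 stuck-at-0, N10 stuck-at-1.
Only N2 stuck-at-1 is consistent with every test.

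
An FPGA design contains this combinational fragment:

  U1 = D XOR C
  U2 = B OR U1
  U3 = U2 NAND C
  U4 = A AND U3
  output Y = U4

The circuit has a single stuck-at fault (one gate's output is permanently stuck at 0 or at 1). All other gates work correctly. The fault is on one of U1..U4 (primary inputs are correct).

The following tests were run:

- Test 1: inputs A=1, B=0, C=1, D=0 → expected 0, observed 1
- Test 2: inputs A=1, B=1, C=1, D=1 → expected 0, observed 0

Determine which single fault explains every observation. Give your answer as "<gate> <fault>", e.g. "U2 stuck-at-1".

U1 stuck-at-0

Fault-free values for test 1 (A=1, B=0, C=1, D=0): U1=1, U2=1, U3=0, U4=0, giving Y=0. Observed 1.
Test 1: faults giving observed 1 are {U1 stuck-at-0, U2 stuck-at-0, U3 stuck-at-1, U4 stuck-at-1}.
Test 2 (A=1, B=1, C=1, D=1): fault-free U1=0, U2=1, U3=0, U4=0 → 0; observed 0. Eliminates U2 stuck-at-0, U3 stuck-at-1, U4 stuck-at-1.
Only U1 stuck-at-0 is consistent with every test.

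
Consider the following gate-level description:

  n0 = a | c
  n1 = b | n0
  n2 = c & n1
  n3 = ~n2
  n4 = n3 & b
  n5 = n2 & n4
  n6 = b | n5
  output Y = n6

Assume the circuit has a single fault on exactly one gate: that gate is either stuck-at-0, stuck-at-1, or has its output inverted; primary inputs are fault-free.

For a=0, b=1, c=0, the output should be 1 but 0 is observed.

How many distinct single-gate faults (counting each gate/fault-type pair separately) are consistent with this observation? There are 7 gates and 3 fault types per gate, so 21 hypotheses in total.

2

Fault-free: n0=0, n1=1, n2=0, n3=1, n4=1, n5=0, n6=1 → 1. Observed 0.
  n0: none of the 3 fault types match ✗
  n1: none of the 3 fault types match ✗
  n2: none of the 3 fault types match ✗
  n3: none of the 3 fault types match ✗
  n4: none of the 3 fault types match ✗
  n5: none of the 3 fault types match ✗
  n6: stuck-at-0, inverted output ✓; others ✗
Consistent faults: {n6 stuck-at-0, n6 inverted output} — 2 in all.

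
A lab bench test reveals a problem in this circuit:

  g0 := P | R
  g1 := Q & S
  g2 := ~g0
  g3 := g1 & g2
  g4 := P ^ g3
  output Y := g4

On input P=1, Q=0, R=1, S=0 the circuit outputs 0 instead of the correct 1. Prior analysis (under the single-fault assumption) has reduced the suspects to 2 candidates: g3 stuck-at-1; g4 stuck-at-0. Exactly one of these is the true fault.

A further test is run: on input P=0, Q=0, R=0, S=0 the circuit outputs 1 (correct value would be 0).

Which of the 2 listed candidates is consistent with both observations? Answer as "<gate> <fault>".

g3 stuck-at-1

Evaluate each candidate on input P=0, Q=0, R=0, S=0:
  g3 stuck-at-1: g0=0, g1=0, g2=1, g3=1 [stuck-at-1], g4=1 → 1 — matches
  g4 stuck-at-0: g0=0, g1=0, g2=1, g3=0, g4=0 [stuck-at-0] → 0 — eliminated
Only g3 stuck-at-1 reproduces the observed 1.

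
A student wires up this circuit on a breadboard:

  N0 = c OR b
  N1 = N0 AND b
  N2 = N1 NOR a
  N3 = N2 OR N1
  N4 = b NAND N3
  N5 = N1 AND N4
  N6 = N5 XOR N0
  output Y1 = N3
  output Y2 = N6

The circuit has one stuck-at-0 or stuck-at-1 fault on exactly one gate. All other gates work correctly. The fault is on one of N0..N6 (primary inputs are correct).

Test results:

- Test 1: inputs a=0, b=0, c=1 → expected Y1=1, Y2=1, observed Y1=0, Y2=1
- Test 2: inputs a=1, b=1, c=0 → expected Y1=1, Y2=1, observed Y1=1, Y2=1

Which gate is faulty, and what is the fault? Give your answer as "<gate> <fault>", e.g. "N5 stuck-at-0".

Fault-free values for test 1 (a=0, b=0, c=1): N0=1, N1=0, N2=1, N3=1, N4=1, N5=0, N6=1, giving Y1=1, Y2=1. Observed Y1=0, Y2=1.
Test 1: faults giving observed Y1=0, Y2=1 are {N2 stuck-at-0, N3 stuck-at-0}.
Test 2 (a=1, b=1, c=0): fault-free N0=1, N1=1, N2=0, N3=1, N4=0, N5=0, N6=1 → Y1=1, Y2=1; observed Y1=1, Y2=1. Eliminates N3 stuck-at-0.
Only N2 stuck-at-0 is consistent with every test.

N2 stuck-at-0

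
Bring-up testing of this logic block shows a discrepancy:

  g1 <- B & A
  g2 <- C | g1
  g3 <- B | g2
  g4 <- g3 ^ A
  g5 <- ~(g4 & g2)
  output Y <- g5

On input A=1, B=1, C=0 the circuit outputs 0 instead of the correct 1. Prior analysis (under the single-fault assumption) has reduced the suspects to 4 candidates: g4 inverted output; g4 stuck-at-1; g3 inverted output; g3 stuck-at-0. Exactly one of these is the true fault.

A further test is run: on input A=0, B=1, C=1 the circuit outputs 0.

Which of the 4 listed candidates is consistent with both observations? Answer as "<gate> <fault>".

g4 stuck-at-1

Evaluate each candidate on input A=0, B=1, C=1:
  g4 inverted output: g1=0, g2=1, g3=1, g4=0 [inverted output], g5=1 → 1 — eliminated
  g4 stuck-at-1: g1=0, g2=1, g3=1, g4=1 [stuck-at-1], g5=0 → 0 — matches
  g3 inverted output: g1=0, g2=1, g3=0 [inverted output], g4=0, g5=1 → 1 — eliminated
  g3 stuck-at-0: g1=0, g2=1, g3=0 [stuck-at-0], g4=0, g5=1 → 1 — eliminated
Only g4 stuck-at-1 reproduces the observed 0.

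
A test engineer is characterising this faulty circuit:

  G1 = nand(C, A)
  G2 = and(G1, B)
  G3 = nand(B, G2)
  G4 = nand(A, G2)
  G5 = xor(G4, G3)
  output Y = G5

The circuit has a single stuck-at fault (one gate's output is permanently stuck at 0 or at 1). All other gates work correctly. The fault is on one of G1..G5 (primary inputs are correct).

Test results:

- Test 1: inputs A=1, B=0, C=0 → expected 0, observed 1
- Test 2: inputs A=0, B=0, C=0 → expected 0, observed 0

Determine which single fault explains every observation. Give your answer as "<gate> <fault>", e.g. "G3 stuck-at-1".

G2 stuck-at-1

Fault-free values for test 1 (A=1, B=0, C=0): G1=1, G2=0, G3=1, G4=1, G5=0, giving Y=0. Observed 1.
Test 1: faults giving observed 1 are {G2 stuck-at-1, G3 stuck-at-0, G4 stuck-at-0, G5 stuck-at-1}.
Test 2 (A=0, B=0, C=0): fault-free G1=1, G2=0, G3=1, G4=1, G5=0 → 0; observed 0. Eliminates G3 stuck-at-0, G4 stuck-at-0, G5 stuck-at-1.
Only G2 stuck-at-1 is consistent with every test.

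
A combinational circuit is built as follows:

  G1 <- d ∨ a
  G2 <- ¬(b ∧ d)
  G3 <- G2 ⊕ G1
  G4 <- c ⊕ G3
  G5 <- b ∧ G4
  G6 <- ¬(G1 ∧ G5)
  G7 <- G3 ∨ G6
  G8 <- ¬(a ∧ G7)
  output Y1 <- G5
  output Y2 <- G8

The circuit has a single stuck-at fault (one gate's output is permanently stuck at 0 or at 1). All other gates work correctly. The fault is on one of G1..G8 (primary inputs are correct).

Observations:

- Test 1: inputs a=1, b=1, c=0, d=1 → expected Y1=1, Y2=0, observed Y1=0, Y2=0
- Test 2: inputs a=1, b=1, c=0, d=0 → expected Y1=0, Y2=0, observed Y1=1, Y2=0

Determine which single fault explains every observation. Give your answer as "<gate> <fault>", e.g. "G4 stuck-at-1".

Fault-free values for test 1 (a=1, b=1, c=0, d=1): G1=1, G2=0, G3=1, G4=1, G5=1, G6=0, G7=1, G8=0, giving Y1=1, Y2=0. Observed Y1=0, Y2=0.
Test 1: faults giving observed Y1=0, Y2=0 are {G1 stuck-at-0, G2 stuck-at-1, G3 stuck-at-0, G4 stuck-at-0, G5 stuck-at-0}.
Test 2 (a=1, b=1, c=0, d=0): fault-free G1=1, G2=1, G3=0, G4=0, G5=0, G6=1, G7=1, G8=0 → Y1=0, Y2=0; observed Y1=1, Y2=0. Eliminates G2 stuck-at-1, G3 stuck-at-0, G4 stuck-at-0, G5 stuck-at-0.
Only G1 stuck-at-0 is consistent with every test.

G1 stuck-at-0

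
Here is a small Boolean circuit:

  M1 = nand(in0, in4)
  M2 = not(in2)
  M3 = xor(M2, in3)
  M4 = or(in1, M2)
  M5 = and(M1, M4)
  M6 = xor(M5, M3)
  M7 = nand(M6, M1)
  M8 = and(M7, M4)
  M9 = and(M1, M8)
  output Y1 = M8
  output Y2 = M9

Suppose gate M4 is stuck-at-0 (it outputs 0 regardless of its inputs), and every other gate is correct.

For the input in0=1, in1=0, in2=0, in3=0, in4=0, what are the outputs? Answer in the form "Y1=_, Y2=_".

Propagate with M4 forced: M1=1, M2=1, M3=1, M4=0 [stuck-at-0], M5=0, M6=1, M7=0, M8=0, M9=0.
So the outputs are Y1=0, Y2=0. (Without the fault they would be Y1=1, Y2=1.)

Y1=0, Y2=0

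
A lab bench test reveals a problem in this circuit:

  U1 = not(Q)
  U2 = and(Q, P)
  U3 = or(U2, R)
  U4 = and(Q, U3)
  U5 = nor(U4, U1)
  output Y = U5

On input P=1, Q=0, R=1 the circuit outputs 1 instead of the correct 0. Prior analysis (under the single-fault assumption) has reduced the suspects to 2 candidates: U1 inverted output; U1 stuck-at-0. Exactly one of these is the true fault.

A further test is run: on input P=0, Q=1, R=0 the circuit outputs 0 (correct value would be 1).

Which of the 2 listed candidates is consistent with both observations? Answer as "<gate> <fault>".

Evaluate each candidate on input P=0, Q=1, R=0:
  U1 inverted output: U1=1 [inverted output], U2=0, U3=0, U4=0, U5=0 → 0 — matches
  U1 stuck-at-0: U1=0 [stuck-at-0], U2=0, U3=0, U4=0, U5=1 → 1 — eliminated
Only U1 inverted output reproduces the observed 0.

U1 inverted output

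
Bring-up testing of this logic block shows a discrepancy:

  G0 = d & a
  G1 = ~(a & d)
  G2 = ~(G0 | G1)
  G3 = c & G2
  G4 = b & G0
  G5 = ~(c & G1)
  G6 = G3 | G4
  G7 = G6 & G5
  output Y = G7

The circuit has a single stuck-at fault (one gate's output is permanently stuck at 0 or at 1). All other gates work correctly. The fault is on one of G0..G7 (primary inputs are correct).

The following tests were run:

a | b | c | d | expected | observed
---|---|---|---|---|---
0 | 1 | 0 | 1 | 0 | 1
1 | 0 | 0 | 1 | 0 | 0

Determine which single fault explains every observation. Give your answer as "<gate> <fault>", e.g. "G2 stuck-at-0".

G0 stuck-at-1

Fault-free values for test 1 (a=0, b=1, c=0, d=1): G0=0, G1=1, G2=0, G3=0, G4=0, G5=1, G6=0, G7=0, giving Y=0. Observed 1.
Test 1: faults giving observed 1 are {G0 stuck-at-1, G3 stuck-at-1, G4 stuck-at-1, G6 stuck-at-1, G7 stuck-at-1}.
Test 2 (a=1, b=0, c=0, d=1): fault-free G0=1, G1=0, G2=0, G3=0, G4=0, G5=1, G6=0, G7=0 → 0; observed 0. Eliminates G3 stuck-at-1, G4 stuck-at-1, G6 stuck-at-1, G7 stuck-at-1.
Only G0 stuck-at-1 is consistent with every test.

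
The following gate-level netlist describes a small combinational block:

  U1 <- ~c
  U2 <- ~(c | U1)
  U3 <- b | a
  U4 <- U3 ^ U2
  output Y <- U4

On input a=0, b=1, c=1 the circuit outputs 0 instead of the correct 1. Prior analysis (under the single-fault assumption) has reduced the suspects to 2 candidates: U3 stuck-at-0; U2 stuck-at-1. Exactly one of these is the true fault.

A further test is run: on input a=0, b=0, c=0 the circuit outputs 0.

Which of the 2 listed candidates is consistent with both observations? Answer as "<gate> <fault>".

Evaluate each candidate on input a=0, b=0, c=0:
  U3 stuck-at-0: U1=1, U2=0, U3=0 [stuck-at-0], U4=0 → 0 — matches
  U2 stuck-at-1: U1=1, U2=1 [stuck-at-1], U3=0, U4=1 → 1 — eliminated
Only U3 stuck-at-0 reproduces the observed 0.

U3 stuck-at-0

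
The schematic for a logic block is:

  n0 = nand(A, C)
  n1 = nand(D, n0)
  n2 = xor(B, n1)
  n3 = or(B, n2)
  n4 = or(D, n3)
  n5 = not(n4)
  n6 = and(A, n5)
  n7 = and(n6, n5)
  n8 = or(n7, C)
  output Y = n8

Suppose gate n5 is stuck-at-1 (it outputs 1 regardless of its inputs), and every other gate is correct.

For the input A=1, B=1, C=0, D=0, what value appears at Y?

Propagate with n5 forced: n0=1, n1=1, n2=0, n3=1, n4=1, n5=1 [stuck-at-1], n6=1, n7=1, n8=1.
So Y = 1. (Without the fault it would be 0.)

1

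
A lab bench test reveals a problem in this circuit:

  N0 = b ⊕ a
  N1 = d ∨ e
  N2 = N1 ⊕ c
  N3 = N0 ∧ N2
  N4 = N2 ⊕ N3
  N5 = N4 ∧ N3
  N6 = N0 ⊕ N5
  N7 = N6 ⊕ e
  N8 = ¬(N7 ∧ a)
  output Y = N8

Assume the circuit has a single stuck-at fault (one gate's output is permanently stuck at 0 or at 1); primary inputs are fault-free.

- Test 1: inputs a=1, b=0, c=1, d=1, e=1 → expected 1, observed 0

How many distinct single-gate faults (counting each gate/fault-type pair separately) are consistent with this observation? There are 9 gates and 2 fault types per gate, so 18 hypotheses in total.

6

Fault-free: N0=1, N1=1, N2=0, N3=0, N4=0, N5=0, N6=1, N7=0, N8=1 → 1. Observed 0.
  N0: stuck-at-0 ✓; others ✗
  N1: none of the 2 fault types match ✗
  N2: none of the 2 fault types match ✗
  N3: stuck-at-1 ✓; others ✗
  N4: none of the 2 fault types match ✗
  N5: stuck-at-1 ✓; others ✗
  N6: stuck-at-0 ✓; others ✗
  N7: stuck-at-1 ✓; others ✗
  N8: stuck-at-0 ✓; others ✗
Consistent faults: {N0 stuck-at-0, N3 stuck-at-1, N5 stuck-at-1, N6 stuck-at-0, N7 stuck-at-1, N8 stuck-at-0} — 6 in all.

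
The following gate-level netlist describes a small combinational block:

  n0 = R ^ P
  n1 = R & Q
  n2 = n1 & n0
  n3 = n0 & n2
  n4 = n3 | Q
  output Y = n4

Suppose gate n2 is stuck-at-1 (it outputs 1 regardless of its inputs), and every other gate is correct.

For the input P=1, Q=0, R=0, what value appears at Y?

1

Propagate with n2 forced: n0=1, n1=0, n2=1 [stuck-at-1], n3=1, n4=1.
So Y = 1. (Without the fault it would be 0.)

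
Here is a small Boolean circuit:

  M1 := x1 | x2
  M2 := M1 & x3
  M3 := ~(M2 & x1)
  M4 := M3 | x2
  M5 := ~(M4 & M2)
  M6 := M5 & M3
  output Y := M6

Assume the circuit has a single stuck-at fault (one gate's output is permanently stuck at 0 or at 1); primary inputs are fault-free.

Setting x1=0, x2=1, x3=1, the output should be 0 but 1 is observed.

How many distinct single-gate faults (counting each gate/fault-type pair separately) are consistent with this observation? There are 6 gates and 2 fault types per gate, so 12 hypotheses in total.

Fault-free: M1=1, M2=1, M3=1, M4=1, M5=0, M6=0 → 0. Observed 1.
  M1 stuck-at-0: output 1 ✓
  M1 stuck-at-1: output 0 ✗
  M2 stuck-at-0: output 1 ✓
  M2 stuck-at-1: output 0 ✗
  M3 stuck-at-0: output 0 ✗
  M3 stuck-at-1: output 0 ✗
  M4 stuck-at-0: output 1 ✓
  M4 stuck-at-1: output 0 ✗
  M5 stuck-at-0: output 0 ✗
  M5 stuck-at-1: output 1 ✓
  M6 stuck-at-0: output 0 ✗
  M6 stuck-at-1: output 1 ✓
Consistent faults: {M1 stuck-at-0, M2 stuck-at-0, M4 stuck-at-0, M5 stuck-at-1, M6 stuck-at-1} — 5 in all.

5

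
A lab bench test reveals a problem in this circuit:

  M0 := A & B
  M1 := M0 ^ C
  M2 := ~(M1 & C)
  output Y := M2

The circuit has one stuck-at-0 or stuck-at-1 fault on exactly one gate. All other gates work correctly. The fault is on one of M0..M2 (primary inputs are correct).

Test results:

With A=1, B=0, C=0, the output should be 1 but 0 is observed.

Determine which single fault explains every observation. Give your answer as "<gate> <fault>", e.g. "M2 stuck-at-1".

M2 stuck-at-0

Fault-free values for test 1 (A=1, B=0, C=0): M0=0, M1=0, M2=1, giving Y=1. Observed 0.
Test 1: faults giving observed 0 are {M2 stuck-at-0}.
Only M2 stuck-at-0 is consistent with every test.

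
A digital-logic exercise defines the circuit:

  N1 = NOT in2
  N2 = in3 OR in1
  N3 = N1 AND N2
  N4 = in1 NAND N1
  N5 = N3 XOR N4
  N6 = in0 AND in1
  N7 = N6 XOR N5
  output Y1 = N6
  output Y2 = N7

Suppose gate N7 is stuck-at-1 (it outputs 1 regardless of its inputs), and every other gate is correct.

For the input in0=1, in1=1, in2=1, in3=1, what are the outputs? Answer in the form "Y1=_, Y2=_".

Propagate with N7 forced: N1=0, N2=1, N3=0, N4=1, N5=1, N6=1, N7=1 [stuck-at-1].
So the outputs are Y1=1, Y2=1. (Without the fault they would be Y1=1, Y2=0.)

Y1=1, Y2=1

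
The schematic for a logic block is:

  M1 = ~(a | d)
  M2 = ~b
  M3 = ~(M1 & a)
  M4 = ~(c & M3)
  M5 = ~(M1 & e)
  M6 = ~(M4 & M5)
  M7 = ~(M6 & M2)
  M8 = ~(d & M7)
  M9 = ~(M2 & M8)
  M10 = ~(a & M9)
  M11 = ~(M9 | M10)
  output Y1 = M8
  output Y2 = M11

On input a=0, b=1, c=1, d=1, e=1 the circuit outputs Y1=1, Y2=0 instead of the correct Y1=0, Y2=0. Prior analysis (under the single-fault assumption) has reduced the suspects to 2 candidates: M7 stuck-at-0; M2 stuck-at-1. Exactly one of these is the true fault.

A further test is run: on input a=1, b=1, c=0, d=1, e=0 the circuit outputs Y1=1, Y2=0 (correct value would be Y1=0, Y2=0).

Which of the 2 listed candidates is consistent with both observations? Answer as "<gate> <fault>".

Evaluate each candidate on input a=1, b=1, c=0, d=1, e=0:
  M7 stuck-at-0: M1=0, M2=0, M3=1, M4=1, M5=1, M6=0, M7=0 [stuck-at-0], M8=1, M9=1, M10=0, M11=0 → Y1=1, Y2=0 — matches
  M2 stuck-at-1: M1=0, M2=1 [stuck-at-1], M3=1, M4=1, M5=1, M6=0, M7=1, M8=0, M9=1, M10=0, M11=0 → Y1=0, Y2=0 — eliminated
Only M7 stuck-at-0 reproduces the observed Y1=1, Y2=0.

M7 stuck-at-0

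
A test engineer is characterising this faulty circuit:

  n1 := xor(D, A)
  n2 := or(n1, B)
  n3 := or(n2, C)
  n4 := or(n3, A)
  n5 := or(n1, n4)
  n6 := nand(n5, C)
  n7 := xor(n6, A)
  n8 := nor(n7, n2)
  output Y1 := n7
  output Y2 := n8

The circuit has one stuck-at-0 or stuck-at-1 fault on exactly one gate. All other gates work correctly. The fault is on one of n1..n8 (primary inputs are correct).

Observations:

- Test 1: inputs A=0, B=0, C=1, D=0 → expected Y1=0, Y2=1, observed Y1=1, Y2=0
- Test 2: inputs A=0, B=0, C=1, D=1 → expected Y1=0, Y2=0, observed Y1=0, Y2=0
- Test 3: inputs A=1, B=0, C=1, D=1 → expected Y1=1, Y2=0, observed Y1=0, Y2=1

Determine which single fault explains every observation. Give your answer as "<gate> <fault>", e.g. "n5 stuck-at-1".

n4 stuck-at-0

Fault-free values for test 1 (A=0, B=0, C=1, D=0): n1=0, n2=0, n3=1, n4=1, n5=1, n6=0, n7=0, n8=1, giving Y1=0, Y2=1. Observed Y1=1, Y2=0.
Test 1: faults giving observed Y1=1, Y2=0 are {n3 stuck-at-0, n4 stuck-at-0, n5 stuck-at-0, n6 stuck-at-1, n7 stuck-at-1}.
Test 2 (A=0, B=0, C=1, D=1): fault-free n1=1, n2=1, n3=1, n4=1, n5=1, n6=0, n7=0, n8=0 → Y1=0, Y2=0; observed Y1=0, Y2=0. Eliminates n5 stuck-at-0, n6 stuck-at-1, n7 stuck-at-1.
Test 3 (A=1, B=0, C=1, D=1): fault-free n1=0, n2=0, n3=1, n4=1, n5=1, n6=0, n7=1, n8=0 → Y1=1, Y2=0; observed Y1=0, Y2=1. Eliminates n3 stuck-at-0.
Only n4 stuck-at-0 is consistent with every test.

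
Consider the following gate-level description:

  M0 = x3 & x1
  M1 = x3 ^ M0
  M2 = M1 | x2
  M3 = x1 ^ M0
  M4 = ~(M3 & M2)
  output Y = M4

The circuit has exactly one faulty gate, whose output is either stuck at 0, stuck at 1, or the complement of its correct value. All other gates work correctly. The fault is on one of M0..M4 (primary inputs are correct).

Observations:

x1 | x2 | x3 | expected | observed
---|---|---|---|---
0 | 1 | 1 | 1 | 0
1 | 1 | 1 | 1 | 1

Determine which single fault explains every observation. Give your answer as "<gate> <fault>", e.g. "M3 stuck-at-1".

Fault-free values for test 1 (x1=0, x2=1, x3=1): M0=0, M1=1, M2=1, M3=0, M4=1, giving Y=1. Observed 0.
Test 1: faults giving observed 0 are {M0 stuck-at-1, M0 inverted output, M3 stuck-at-1, M3 inverted output, M4 stuck-at-0, M4 inverted output}.
Test 2 (x1=1, x2=1, x3=1): fault-free M0=1, M1=0, M2=1, M3=0, M4=1 → 1; observed 1. Eliminates M0 inverted output, M3 stuck-at-1, M3 inverted output, M4 stuck-at-0, M4 inverted output.
Only M0 stuck-at-1 is consistent with every test.

M0 stuck-at-1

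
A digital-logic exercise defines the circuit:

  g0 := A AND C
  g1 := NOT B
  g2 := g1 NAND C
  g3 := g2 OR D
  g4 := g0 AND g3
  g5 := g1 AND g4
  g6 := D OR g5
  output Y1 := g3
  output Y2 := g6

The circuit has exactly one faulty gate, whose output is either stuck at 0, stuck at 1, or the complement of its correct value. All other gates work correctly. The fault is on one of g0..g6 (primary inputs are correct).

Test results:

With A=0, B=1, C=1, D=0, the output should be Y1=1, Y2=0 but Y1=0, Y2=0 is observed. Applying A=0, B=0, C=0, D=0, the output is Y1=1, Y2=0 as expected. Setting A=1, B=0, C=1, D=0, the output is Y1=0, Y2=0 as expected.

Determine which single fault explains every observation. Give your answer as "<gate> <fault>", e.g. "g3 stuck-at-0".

g1 stuck-at-1

Fault-free values for test 1 (A=0, B=1, C=1, D=0): g0=0, g1=0, g2=1, g3=1, g4=0, g5=0, g6=0, giving Y1=1, Y2=0. Observed Y1=0, Y2=0.
Test 1: faults giving observed Y1=0, Y2=0 are {g1 stuck-at-1, g1 inverted output, g2 stuck-at-0, g2 inverted output, g3 stuck-at-0, g3 inverted output}.
Test 2 (A=0, B=0, C=0, D=0): fault-free g0=0, g1=1, g2=1, g3=1, g4=0, g5=0, g6=0 → Y1=1, Y2=0; observed Y1=1, Y2=0. Eliminates g2 stuck-at-0, g2 inverted output, g3 stuck-at-0, g3 inverted output.
Test 3 (A=1, B=0, C=1, D=0): fault-free g0=1, g1=1, g2=0, g3=0, g4=0, g5=0, g6=0 → Y1=0, Y2=0; observed Y1=0, Y2=0. Eliminates g1 inverted output.
Only g1 stuck-at-1 is consistent with every test.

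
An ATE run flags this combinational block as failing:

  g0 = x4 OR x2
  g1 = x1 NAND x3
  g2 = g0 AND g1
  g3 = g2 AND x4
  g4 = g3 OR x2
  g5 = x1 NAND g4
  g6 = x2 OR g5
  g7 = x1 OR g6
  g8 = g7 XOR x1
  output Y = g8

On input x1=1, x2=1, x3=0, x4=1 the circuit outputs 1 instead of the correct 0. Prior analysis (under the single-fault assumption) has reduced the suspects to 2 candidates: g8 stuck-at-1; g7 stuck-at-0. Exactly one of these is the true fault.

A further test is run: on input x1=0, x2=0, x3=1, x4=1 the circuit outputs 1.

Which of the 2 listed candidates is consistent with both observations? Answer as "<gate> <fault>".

Evaluate each candidate on input x1=0, x2=0, x3=1, x4=1:
  g8 stuck-at-1: g0=1, g1=1, g2=1, g3=1, g4=1, g5=1, g6=1, g7=1, g8=1 [stuck-at-1] → 1 — matches
  g7 stuck-at-0: g0=1, g1=1, g2=1, g3=1, g4=1, g5=1, g6=1, g7=0 [stuck-at-0], g8=0 → 0 — eliminated
Only g8 stuck-at-1 reproduces the observed 1.

g8 stuck-at-1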